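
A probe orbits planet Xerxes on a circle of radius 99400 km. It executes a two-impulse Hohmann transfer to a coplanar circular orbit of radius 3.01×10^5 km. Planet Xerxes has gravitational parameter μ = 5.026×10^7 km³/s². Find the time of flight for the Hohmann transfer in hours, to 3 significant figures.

t = 11.0 hours

Semi-major axis of the transfer orbit: a_t = (99400 + 3.010×10^5)/2 = 2.002×10^5 km.
Half the transfer-orbit period gives t = π√(a_t³/μ) = 39690 s.
Converting: 39690 s ÷ 3600 s/hour = 11.0 hours.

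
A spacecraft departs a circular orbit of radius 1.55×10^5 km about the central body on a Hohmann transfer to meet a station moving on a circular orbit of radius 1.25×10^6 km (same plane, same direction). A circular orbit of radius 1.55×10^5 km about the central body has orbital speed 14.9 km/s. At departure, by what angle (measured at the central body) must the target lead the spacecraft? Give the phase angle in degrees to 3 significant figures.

From the circular-orbit relation v² = μ/r at r = 1.55×10^5 km: μ = v²r = (14.9)² × 1.55×10^5 = 3.44116×10^7 km³/s².
Semi-major axis of the transfer orbit: a_t = (1.550×10^5 + 1.250×10^6)/2 = 7.025×10^5 km.
Transfer time t = π√(a_t³/μ) = 3.1533×10^5 s.
Target angular speed ω₂ = √(μ/r₂³) = 4.1975×10^-6 rad/s.
Angle swept by the target during transfer: ω₂·t = 1.3236 rad = 75.84°.
The spacecraft traverses 180° on the transfer ellipse, so the target must lead by 180° − 75.84° = 104°.

φ = 104°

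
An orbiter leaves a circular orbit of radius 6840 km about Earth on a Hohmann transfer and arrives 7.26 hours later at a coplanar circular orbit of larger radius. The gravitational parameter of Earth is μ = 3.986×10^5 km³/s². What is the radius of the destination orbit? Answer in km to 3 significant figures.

Transfer time t = 7.26 hours = 26136 s, and t = π√(a_t³/μ).
So a_t = (μ t²/π²)^(1/3) = (3.986×10^5 × (26136)² / π²)^(1/3) = 30216 km.
Since a_t = (r₁ + r₂)/2, r₂ = 2a_t − r₁ = 2×30216 − 6840 = 53592 km.

r₂ = 53600 km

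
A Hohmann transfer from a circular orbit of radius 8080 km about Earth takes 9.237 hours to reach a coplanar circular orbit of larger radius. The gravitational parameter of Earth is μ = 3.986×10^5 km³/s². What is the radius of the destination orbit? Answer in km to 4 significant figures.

Transfer time t = 9.237 hours = 33253.2 s, and t = π√(a_t³/μ).
So a_t = (μ t²/π²)^(1/3) = (3.986×10^5 × (33253.2)² / π²)^(1/3) = 35479 km.
Since a_t = (r₁ + r₂)/2, r₂ = 2a_t − r₁ = 2×35479 − 8080 = 62878 km.

r₂ = 62880 km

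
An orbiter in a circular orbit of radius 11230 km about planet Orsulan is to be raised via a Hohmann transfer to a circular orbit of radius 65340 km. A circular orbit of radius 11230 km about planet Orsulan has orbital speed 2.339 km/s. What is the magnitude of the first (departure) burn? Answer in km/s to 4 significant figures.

Δv₁ = 0.7167 km/s

From the circular-orbit relation v² = μ/r at r = 11230 km: μ = v²r = (2.339)² × 11230 = 61438.4 km³/s².
Transfer-ellipse semi-major axis a_t = (r₁ + r₂)/2 = (11230 + 65340)/2 = 38285 km.
On the circular orbit at r = 11230 km, v_c = √(μ/r) = 2.3390 km/s.
Vis-viva on the transfer ellipse at r = 11230 km gives v_t = √[μ(2/r − 1/a_t)] = 3.0557 km/s.
Δv₁ = |v_t − v_c| = |3.0557 − 2.3390| = 0.7167 km/s.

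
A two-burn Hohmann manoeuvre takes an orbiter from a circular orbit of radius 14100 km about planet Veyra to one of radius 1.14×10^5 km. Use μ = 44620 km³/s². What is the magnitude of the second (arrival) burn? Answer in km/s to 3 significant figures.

Δv₂ = 0.332 km/s

Transfer-ellipse semi-major axis a_t = (r₁ + r₂)/2 = (14100 + 1.140×10^5)/2 = 64050 km.
On the circular orbit at r = 1.140×10^5 km, v_c = √(μ/r) = 0.6256 km/s.
Vis-viva on the transfer ellipse at r = 1.140×10^5 km gives v_t = √[μ(2/r − 1/a_t)] = 0.2935 km/s.
Δv₂ = |v_t − v_c| = |0.2935 − 0.6256| = 0.3321 km/s.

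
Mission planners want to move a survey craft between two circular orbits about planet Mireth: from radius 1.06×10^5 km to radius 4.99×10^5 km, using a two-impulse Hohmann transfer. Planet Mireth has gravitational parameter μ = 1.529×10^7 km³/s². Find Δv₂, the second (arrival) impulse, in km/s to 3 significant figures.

Δv₂ = 2.26 km/s

The Hohmann ellipse has a_t = (r₁ + r₂)/2 = 3.025×10^5 km.
Circular speed at r = 4.990×10^5 km: v_c = √(μ/r) = 5.5355 km/s.
Transfer-orbit speed at the same r (vis-viva, a = a_t): v_t = √[μ(2/r − 1/a_t)] = 3.2768 km/s.
Δv₂ = |v_t − v_c| = |3.2768 − 5.5355| = 2.259 km/s.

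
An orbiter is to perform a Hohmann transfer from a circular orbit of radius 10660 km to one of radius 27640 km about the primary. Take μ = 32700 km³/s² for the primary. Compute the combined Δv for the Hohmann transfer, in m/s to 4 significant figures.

Δv = 628.9 m/s

Semi-major axis of the transfer orbit: a_t = (10660 + 27640)/2 = 19150 km.
At r₁ the circular-orbit speed is v₁ = √(μ/r₁) = 1.75144 km/s.
On the transfer ellipse at r₁, vis-viva equation gives v_p = √[μ(2/r₁ − 1/a_t)] = 2.10417 km/s.
First burn Δv₁ = |v_p − v₁| = 0.3527 km/s.
At r₂, v₂ = √(μ/r₂) = 1.0877 km/s.
Transfer-orbit speed at r₂: v_a = √[μ(2/r₂ − 1/a_t)] = 0.81152 km/s.
Second burn Δv₂ = |v₂ − v_a| = 0.2762 km/s.
Δv = Δv₁ + Δv₂ = 0.3527 + 0.2762 = 0.6289 km/s.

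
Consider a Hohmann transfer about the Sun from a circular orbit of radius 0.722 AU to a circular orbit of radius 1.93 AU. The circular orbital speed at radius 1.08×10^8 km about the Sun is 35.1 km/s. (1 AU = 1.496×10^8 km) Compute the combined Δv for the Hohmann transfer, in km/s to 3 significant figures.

From the circular-orbit relation v² = μ/r at r = 1.08×10^8 km: μ = v²r = (35.1)² × 1.08×10^8 = 1.33057×10^11 km³/s².
In km: r₁ = 0.722 × 1.496×10^8 = 1.080112×10^8 km; r₂ = 1.93 × 1.496×10^8 = 2.88728×10^8 km.
The Hohmann ellipse has a_t = (r₁ + r₂)/2 = 1.983696×10^8 km.
Circular speed at r₁: v₁ = √(μ/r₁) = √(1.33057×10^11/1.080112×10^8) = 35.098 km/s.
On the transfer ellipse at r₁, vis-viva equation gives v_p = √[μ(2/r₁ − 1/a_t)] = 42.344 km/s.
First burn Δv₁ = |v_p − v₁| = 7.246 km/s.
At r₂, v₂ = √(μ/r₂) = 21.4672 km/s.
Transfer-orbit speed at r₂: v_a = √[μ(2/r₂ − 1/a_t)] = 15.8406 km/s.
Second burn Δv₂ = |v₂ − v_a| = 5.627 km/s.
Δv = Δv₁ + Δv₂ = 7.246 + 5.627 = 12.87 km/s.

Δv = 12.9 km/s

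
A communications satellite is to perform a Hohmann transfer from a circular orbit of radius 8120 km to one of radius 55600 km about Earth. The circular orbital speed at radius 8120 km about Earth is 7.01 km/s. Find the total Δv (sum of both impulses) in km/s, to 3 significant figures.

Δv = 3.58 km/s

From the circular-orbit relation v² = μ/r at r = 8120 km: μ = v²r = (7.01)² × 8120 = 3.99018×10^5 km³/s².
Semi-major axis of the transfer orbit: a_t = (8120 + 55600)/2 = 31860 km.
At r₁ the circular-orbit speed is v₁ = √(μ/r₁) = 7.0100 km/s.
Transfer-orbit speed at r₁ (v² = μ(2/r − 1/a)): v_p = √[μ(2/r₁ − 1/a_t)] = 9.2605 km/s.
First burn Δv₁ = |v_p − v₁| = 2.2505 km/s.
Circular speed at r₂: v₂ = √(μ/r₂) = 2.6789 km/s.
Transfer-orbit speed at r₂: v_a = √[μ(2/r₂ − 1/a_t)] = 1.3524 km/s.
Second burn Δv₂ = |v₂ − v_a| = 1.3265 km/s.
Δv = Δv₁ + Δv₂ = 2.2505 + 1.3265 = 3.577 km/s.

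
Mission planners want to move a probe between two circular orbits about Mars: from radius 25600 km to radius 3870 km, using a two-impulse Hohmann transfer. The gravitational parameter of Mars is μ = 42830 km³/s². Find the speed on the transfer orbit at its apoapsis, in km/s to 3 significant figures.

v = 0.663 km/s

Semi-major axis of the transfer orbit: a_t = (25600 + 3870)/2 = 14735 km.
The apoapsis of the transfer ellipse is at r = 25600 km.
Applying v² = μ(2/r − 1/a_t): v = 0.6629 km/s.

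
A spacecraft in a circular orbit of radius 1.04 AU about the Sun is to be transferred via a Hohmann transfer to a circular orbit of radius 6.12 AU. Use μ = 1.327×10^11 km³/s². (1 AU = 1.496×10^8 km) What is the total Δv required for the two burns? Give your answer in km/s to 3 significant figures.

In km: r₁ = 1.04 × 1.496×10^8 = 1.55584×10^8 km; r₂ = 6.12 × 1.496×10^8 = 9.15552×10^8 km.
The Hohmann ellipse has a_t = (r₁ + r₂)/2 = 5.35568×10^8 km.
At r₁ the circular-orbit speed is v₁ = √(μ/r₁) = 29.20 km/s.
Transfer-orbit speed at r₁ (vis-viva equation): v_p = √[μ(2/r₁ − 1/a_t)] = 38.18 km/s.
First burn Δv₁ = |v_p − v₁| = 8.980 km/s.
At r₂, v₂ = √(μ/r₂) = 12.039 km/s.
Transfer-orbit speed at r₂: v_a = √[μ(2/r₂ − 1/a_t)] = 6.4889 km/s.
Second burn Δv₂ = |v₂ − v_a| = 5.550 km/s.
Δv = Δv₁ + Δv₂ = 8.980 + 5.550 = 14.53 km/s.

Δv = 14.5 km/s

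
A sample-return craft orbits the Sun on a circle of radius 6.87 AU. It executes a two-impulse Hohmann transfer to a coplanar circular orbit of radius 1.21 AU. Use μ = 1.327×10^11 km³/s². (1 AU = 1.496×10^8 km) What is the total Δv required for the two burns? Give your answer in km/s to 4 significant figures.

Δv = 13.38 km/s

In km: r₁ = 6.87 × 1.496×10^8 = 1.027752×10^9 km; r₂ = 1.21 × 1.496×10^8 = 1.81016×10^8 km.
The Hohmann ellipse has a_t = (r₁ + r₂)/2 = 6.04384×10^8 km.
Circular speed at r₁: v₁ = √(μ/r₁) = √(1.327×10^11/1.027752×10^9) = 11.363 km/s.
On the transfer ellipse at r₁, v² = μ(2/r − 1/a) gives v_a = √[μ(2/r₁ − 1/a_t)] = 6.2186 km/s.
First burn Δv₁ = |v_a − v₁| = 5.144 km/s.
At r₂, v₂ = √(μ/r₂) = 27.0755 km/s.
Transfer-orbit speed at r₂: v_p = √[μ(2/r₂ − 1/a_t)] = 35.3073 km/s.
Second burn Δv₂ = |v₂ − v_p| = 8.232 km/s.
Total Δv = Δv₁ + Δv₂ = 13.38 km/s.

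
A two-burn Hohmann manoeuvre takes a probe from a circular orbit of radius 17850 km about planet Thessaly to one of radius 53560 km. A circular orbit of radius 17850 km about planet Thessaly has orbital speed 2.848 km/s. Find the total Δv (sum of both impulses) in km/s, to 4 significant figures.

From the circular-orbit relation v² = μ/r at r = 17850 km: μ = v²r = (2.848)² × 17850 = 1.44783×10^5 km³/s².
Semi-major axis of the transfer orbit: a_t = (17850 + 53560)/2 = 35705 km.
At r₁ the circular-orbit speed is v₁ = √(μ/r₁) = 2.8480 km/s.
On the transfer ellipse at r₁, v² = μ(2/r − 1/a) gives v_p = √[μ(2/r₁ − 1/a_t)] = 3.4882 km/s.
First burn Δv₁ = |v_p − v₁| = 0.6402 km/s.
Circular speed at r₂: v₂ = √(μ/r₂) = 1.6441 km/s.
Transfer-orbit speed at r₂: v_a = √[μ(2/r₂ − 1/a_t)] = 1.1625 km/s.
Second burn Δv₂ = |v₂ − v_a| = 0.4816 km/s.
Total Δv = Δv₁ + Δv₂ = 1.122 km/s.

Δv = 1.122 km/s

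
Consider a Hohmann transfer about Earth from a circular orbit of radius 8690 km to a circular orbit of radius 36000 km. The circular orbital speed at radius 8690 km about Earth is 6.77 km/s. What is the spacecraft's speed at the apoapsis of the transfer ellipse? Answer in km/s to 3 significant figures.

From the circular-orbit relation v² = μ/r at r = 8690 km: μ = v²r = (6.77)² × 8690 = 3.98288×10^5 km³/s².
Transfer-ellipse semi-major axis a_t = (r₁ + r₂)/2 = (8690 + 36000)/2 = 22345 km.
At apoapsis, r = 36000 km.
Applying v² = μ(2/r − 1/a_t): v = 2.074 km/s.

v = 2.07 km/s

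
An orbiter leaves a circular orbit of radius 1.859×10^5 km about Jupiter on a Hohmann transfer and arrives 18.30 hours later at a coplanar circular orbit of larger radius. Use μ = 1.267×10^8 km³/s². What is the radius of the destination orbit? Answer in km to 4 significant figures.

r₂ = 5.780×10^5 km

Transfer time t = 18.30 hours = 65880 s, and t = π√(a_t³/μ).
So a_t = (μ t²/π²)^(1/3) = (1.267×10^8 × (65880)² / π²)^(1/3) = 3.8194×10^5 km.
Since a_t = (r₁ + r₂)/2, r₂ = 2a_t − r₁ = 2×3.8194×10^5 − 1.859×10^5 = 5.7798×10^5 km.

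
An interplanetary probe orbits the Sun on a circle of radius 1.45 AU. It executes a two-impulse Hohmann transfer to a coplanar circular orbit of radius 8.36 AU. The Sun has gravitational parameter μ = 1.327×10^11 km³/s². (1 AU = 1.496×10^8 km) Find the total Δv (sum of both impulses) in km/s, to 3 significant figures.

Δv = 12.3 km/s

In km: r₁ = 1.45 × 1.496×10^8 = 2.1692×10^8 km; r₂ = 8.36 × 1.496×10^8 = 1.250656×10^9 km.
Semi-major axis of the transfer orbit: a_t = (2.1692×10^8 + 1.250656×10^9)/2 = 7.33788×10^8 km.
At r₁ the circular-orbit speed is v₁ = √(μ/r₁) = 24.7335 km/s.
On the transfer ellipse at r₁, vis-viva gives v_p = √[μ(2/r₁ − 1/a_t)] = 32.2901 km/s.
First burn Δv₁ = |v_p − v₁| = 7.557 km/s.
At r₂, v₂ = √(μ/r₂) = 10.301 km/s.
Transfer-orbit speed at r₂: v_a = √[μ(2/r₂ − 1/a_t)] = 5.6006 km/s.
Second burn Δv₂ = |v₂ − v_a| = 4.700 km/s.
Total Δv = Δv₁ + Δv₂ = 12.26 km/s.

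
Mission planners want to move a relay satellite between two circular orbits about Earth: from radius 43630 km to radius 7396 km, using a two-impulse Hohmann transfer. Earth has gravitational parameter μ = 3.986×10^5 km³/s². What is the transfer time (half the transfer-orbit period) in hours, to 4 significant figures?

Transfer-ellipse semi-major axis a_t = (r₁ + r₂)/2 = (43630 + 7396)/2 = 25513 km.
Half the transfer-orbit period gives t = π√(a_t³/μ) = 20280 s.
Converting: 20280 s ÷ 3600 s/hour = 5.633 hours.

t = 5.633 hours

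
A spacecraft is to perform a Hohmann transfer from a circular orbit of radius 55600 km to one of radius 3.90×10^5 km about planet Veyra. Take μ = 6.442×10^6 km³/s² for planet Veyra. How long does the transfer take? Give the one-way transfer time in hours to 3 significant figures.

Transfer-ellipse semi-major axis a_t = (r₁ + r₂)/2 = (55600 + 3.900×10^5)/2 = 2.228×10^5 km.
Half the transfer-orbit period gives t = π√(a_t³/μ) = 1.302×10^5 s.
Converting: 1.302×10^5 s ÷ 3600 s/hour = 36.2 hours.

t = 36.2 hours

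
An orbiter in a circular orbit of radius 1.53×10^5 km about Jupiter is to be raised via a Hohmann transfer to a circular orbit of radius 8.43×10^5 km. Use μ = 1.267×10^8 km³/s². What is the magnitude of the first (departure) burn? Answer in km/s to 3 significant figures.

Semi-major axis of the transfer orbit: a_t = (1.530×10^5 + 8.430×10^5)/2 = 4.980×10^5 km.
On the circular orbit at r = 1.530×10^5 km, v_c = √(μ/r) = 28.777 km/s.
Transfer-orbit speed at the same r (vis-viva, a = a_t): v_t = √[μ(2/r − 1/a_t)] = 37.441 km/s.
Δv₁ = |v_t − v_c| = |37.441 − 28.777| = 8.664 km/s.

Δv₁ = 8.66 km/s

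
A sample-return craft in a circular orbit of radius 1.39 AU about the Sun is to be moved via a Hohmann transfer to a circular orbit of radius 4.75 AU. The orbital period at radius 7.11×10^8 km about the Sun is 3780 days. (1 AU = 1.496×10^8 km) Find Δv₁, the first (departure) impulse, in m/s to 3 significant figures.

Δv₁ = 6170 m/s

From Kepler's third law T² = 4π²r³/μ at r = 7.11×10^8 km, T = 3780 days = 3780 × 86400 s = 3.26592×10^8 s: μ = 4π²r³/T² = 1.33032×10^11 km³/s².
In km: r₁ = 1.39 × 1.496×10^8 = 2.07944×10^8 km; r₂ = 4.75 × 1.496×10^8 = 7.106×10^8 km.
The Hohmann ellipse has a_t = (r₁ + r₂)/2 = 4.59272×10^8 km.
Circular speed at r = 2.07944×10^8 km: v_c = √(μ/r) = 25.29330 km/s.
Transfer-orbit speed at the same r (vis-viva, a = a_t): v_t = √[μ(2/r − 1/a_t)] = 31.46177 km/s.
Δv₁ = |v_t − v_c| = |31.46177 − 25.29330| = 6.168 km/s.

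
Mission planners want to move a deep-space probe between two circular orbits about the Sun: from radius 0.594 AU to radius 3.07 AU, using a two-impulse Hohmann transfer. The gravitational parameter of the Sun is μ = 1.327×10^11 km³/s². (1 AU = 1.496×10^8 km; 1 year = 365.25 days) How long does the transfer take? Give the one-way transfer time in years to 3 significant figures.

t = 1.24 years

In km: r₁ = 0.594 × 1.496×10^8 = 8.88624×10^7 km; r₂ = 3.07 × 1.496×10^8 = 4.59272×10^8 km.
Transfer-ellipse semi-major axis a_t = (r₁ + r₂)/2 = (8.88624×10^7 + 4.59272×10^8)/2 = 2.740672×10^8 km.
Half the transfer-orbit period gives t = π√(a_t³/μ) = 3.913×10^7 s.
Converting: 3.913×10^7 s ÷ 3.15576×10^7 s/year (365.25 × 86400) = 1.24 years.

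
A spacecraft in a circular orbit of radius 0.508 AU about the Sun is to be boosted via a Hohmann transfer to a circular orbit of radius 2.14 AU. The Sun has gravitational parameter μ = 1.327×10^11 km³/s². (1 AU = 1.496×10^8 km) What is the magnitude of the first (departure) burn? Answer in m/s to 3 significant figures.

Δv₁ = 11300 m/s

In km: r₁ = 0.508 × 1.496×10^8 = 7.59968×10^7 km; r₂ = 2.14 × 1.496×10^8 = 3.20144×10^8 km.
Semi-major axis of the transfer orbit: a_t = (7.59968×10^7 + 3.20144×10^8)/2 = 1.980704×10^8 km.
On the circular orbit at r = 7.59968×10^7 km, v_c = √(μ/r) = 41.79 km/s.
Transfer-orbit speed at the same r (vis-viva, a = a_t): v_t = √[μ(2/r − 1/a_t)] = 53.13 km/s.
Δv₁ = |v_t − v_c| = |53.13 − 41.79| = 11.34 km/s.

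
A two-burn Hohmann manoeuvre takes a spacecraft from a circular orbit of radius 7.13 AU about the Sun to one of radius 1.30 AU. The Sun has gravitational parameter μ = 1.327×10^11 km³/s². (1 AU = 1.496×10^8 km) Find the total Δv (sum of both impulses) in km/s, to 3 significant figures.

In km: r₁ = 7.13 × 1.496×10^8 = 1.066648×10^9 km; r₂ = 1.30 × 1.496×10^8 = 1.9448×10^8 km.
Transfer-ellipse semi-major axis a_t = (r₁ + r₂)/2 = (1.066648×10^9 + 1.9448×10^8)/2 = 6.30564×10^8 km.
At r₁ the circular-orbit speed is v₁ = √(μ/r₁) = 11.15385 km/s.
Transfer-orbit speed at r₁ (v² = μ(2/r − 1/a)): v_a = √[μ(2/r₁ − 1/a_t)] = 6.194379 km/s.
First burn Δv₁ = |v_a − v₁| = 4.959 km/s.
Circular speed at r₂: v₂ = √(μ/r₂) = 26.1215 km/s.
Transfer-orbit speed at r₂: v_p = √[μ(2/r₂ − 1/a_t)] = 33.9738 km/s.
Second burn Δv₂ = |v₂ − v_p| = 7.852 km/s.
Δv = Δv₁ + Δv₂ = 4.959 + 7.852 = 12.81 km/s.

Δv = 12.8 km/s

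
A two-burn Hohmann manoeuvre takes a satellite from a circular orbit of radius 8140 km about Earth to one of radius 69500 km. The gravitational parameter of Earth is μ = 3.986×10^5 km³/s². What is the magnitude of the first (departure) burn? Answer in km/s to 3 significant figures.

The Hohmann ellipse has a_t = (r₁ + r₂)/2 = 38820 km.
Circular speed at r = 8140 km: v_c = √(μ/r) = 6.998 km/s.
Vis-viva on the transfer ellipse at r = 8140 km gives v_t = √[μ(2/r − 1/a_t)] = 9.363 km/s.
Δv₁ = |v_t − v_c| = |9.363 − 6.998| = 2.365 km/s.

Δv₁ = 2.37 km/s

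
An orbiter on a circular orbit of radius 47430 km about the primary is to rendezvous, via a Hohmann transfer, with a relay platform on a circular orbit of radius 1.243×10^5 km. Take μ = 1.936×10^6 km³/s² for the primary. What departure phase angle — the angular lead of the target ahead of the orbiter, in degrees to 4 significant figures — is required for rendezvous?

φ = 76.65°

Transfer-ellipse semi-major axis a_t = (r₁ + r₂)/2 = (47430 + 1.243×10^5)/2 = 85865 km.
The half-period of the transfer ellipse is t = π√(a_t³/μ) = 56809.56 s.
Target angular speed ω₂ = √(μ/r₂³) = 3.175016×10^-5 rad/s.
Angle swept by the target during transfer: ω₂·t = 1.803713 rad = 103.35°.
The orbiter traverses 180° on the transfer ellipse, so the target must lead by 180° − 103.35° = 76.65°.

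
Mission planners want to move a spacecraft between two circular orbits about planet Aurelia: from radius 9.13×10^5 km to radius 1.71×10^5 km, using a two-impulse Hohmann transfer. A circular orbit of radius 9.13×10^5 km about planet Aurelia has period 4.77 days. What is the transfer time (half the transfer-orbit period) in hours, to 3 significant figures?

From Kepler's third law T² = 4π²r³/μ at r = 9.13×10^5 km, T = 4.77 days = 4.77 × 86400 s = 4.12128×10^5 s: μ = 4π²r³/T² = 1.76892×10^8 km³/s².
Transfer-ellipse semi-major axis a_t = (r₁ + r₂)/2 = (9.130×10^5 + 1.710×10^5)/2 = 5.420×10^5 km.
Half the transfer-orbit period gives t = π√(a_t³/μ) = 94250 s.
Converting: 94250 s ÷ 3600 s/hour = 26.2 hours.

t = 26.2 hours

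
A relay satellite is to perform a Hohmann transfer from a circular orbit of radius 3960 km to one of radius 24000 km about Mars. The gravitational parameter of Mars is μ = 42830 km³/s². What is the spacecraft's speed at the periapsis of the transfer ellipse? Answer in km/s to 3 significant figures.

v = 4.31 km/s

Transfer-ellipse semi-major axis a_t = (r₁ + r₂)/2 = (3960 + 24000)/2 = 13980 km.
The periapsis of the transfer ellipse is at r = 3960 km.
Vis-viva: v = √[μ(2/r − 1/a_t)] = √[42830 × (2/3960 − 1/13980)] = 4.309 km/s.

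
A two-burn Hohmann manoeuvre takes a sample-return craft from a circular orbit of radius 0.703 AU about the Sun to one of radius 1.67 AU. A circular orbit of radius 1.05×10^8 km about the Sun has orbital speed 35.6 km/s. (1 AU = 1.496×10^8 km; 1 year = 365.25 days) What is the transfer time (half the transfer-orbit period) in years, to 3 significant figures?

From the circular-orbit relation v² = μ/r at r = 1.05×10^8 km: μ = v²r = (35.6)² × 1.05×10^8 = 1.33073×10^11 km³/s².
In km: r₁ = 0.703 × 1.496×10^8 = 1.051688×10^8 km; r₂ = 1.67 × 1.496×10^8 = 2.49832×10^8 km.
Semi-major axis of the transfer orbit: a_t = (1.051688×10^8 + 2.49832×10^8)/2 = 1.775004×10^8 km.
Half the transfer-orbit period gives t = π√(a_t³/μ) = 2.037×10^7 s.
Converting: 2.037×10^7 s ÷ 3.15576×10^7 s/year (365.25 × 86400) = 0.645 years.

t = 0.645 years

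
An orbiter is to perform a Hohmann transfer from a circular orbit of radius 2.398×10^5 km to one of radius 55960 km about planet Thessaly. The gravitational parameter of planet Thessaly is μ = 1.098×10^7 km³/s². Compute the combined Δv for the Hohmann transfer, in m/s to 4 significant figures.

Transfer-ellipse semi-major axis a_t = (r₁ + r₂)/2 = (2.398×10^5 + 55960)/2 = 1.4788×10^5 km.
At r₁ the circular-orbit speed is v₁ = √(μ/r₁) = 6.767 km/s.
Transfer-orbit speed at r₁ (v² = μ(2/r − 1/a)): v_a = √[μ(2/r₁ − 1/a_t)] = 4.163 km/s.
First burn Δv₁ = |v_a − v₁| = 2.604 km/s.
At r₂, v₂ = √(μ/r₂) = 14.01 km/s.
Transfer-orbit speed at r₂: v_p = √[μ(2/r₂ − 1/a_t)] = 17.84 km/s.
Second burn Δv₂ = |v₂ − v_p| = 3.830 km/s.
Δv = Δv₁ + Δv₂ = 2.604 + 3.830 = 6.434 km/s.

Δv = 6434 m/s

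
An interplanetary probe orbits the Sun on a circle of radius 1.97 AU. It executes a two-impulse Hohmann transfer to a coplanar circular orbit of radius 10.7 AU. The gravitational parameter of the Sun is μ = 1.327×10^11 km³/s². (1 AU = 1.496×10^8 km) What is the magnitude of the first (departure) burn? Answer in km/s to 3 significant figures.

Δv₁ = 6.36 km/s

In km: r₁ = 1.97 × 1.496×10^8 = 2.94712×10^8 km; r₂ = 10.7 × 1.496×10^8 = 1.60072×10^9 km.
Semi-major axis of the transfer orbit: a_t = (2.94712×10^8 + 1.60072×10^9)/2 = 9.47716×10^8 km.
On the circular orbit at r = 2.94712×10^8 km, v_c = √(μ/r) = 21.220 km/s.
Transfer-orbit speed at the same r (vis-viva, a = a_t): v_t = √[μ(2/r − 1/a_t)] = 27.578 km/s.
Δv₁ = |v_t − v_c| = |27.578 − 21.220| = 6.358 km/s.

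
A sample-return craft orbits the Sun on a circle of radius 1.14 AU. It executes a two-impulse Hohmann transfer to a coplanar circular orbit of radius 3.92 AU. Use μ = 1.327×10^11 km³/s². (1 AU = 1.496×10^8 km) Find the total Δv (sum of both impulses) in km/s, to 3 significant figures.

In km: r₁ = 1.14 × 1.496×10^8 = 1.70544×10^8 km; r₂ = 3.92 × 1.496×10^8 = 5.86432×10^8 km.
The Hohmann ellipse has a_t = (r₁ + r₂)/2 = 3.78488×10^8 km.
At r₁ the circular-orbit speed is v₁ = √(μ/r₁) = 27.8944 km/s.
On the transfer ellipse at r₁, vis-viva gives v_p = √[μ(2/r₁ − 1/a_t)] = 34.7216 km/s.
First burn Δv₁ = |v_p − v₁| = 6.827 km/s.
Circular speed at r₂: v₂ = √(μ/r₂) = 15.043 km/s.
Transfer-orbit speed at r₂: v_a = √[μ(2/r₂ − 1/a_t)] = 10.098 km/s.
Second burn Δv₂ = |v₂ − v_a| = 4.945 km/s.
Δv = Δv₁ + Δv₂ = 6.827 + 4.945 = 11.77 km/s.

Δv = 11.8 km/s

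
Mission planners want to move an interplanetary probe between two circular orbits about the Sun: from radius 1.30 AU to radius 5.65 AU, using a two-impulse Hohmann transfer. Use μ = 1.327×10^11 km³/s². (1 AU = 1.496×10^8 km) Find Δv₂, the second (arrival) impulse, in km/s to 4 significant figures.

In km: r₁ = 1.30 × 1.496×10^8 = 1.9448×10^8 km; r₂ = 5.65 × 1.496×10^8 = 8.4524×10^8 km.
Transfer-ellipse semi-major axis a_t = (r₁ + r₂)/2 = (1.9448×10^8 + 8.4524×10^8)/2 = 5.1986×10^8 km.
On the circular orbit at r = 8.4524×10^8 km, v_c = √(μ/r) = 12.53 km/s.
Vis-viva on the transfer ellipse at r = 8.4524×10^8 km gives v_t = √[μ(2/r − 1/a_t)] = 7.664 km/s.
Δv₂ = |v_t − v_c| = |7.664 − 12.53| = 4.866 km/s.

Δv₂ = 4.866 km/s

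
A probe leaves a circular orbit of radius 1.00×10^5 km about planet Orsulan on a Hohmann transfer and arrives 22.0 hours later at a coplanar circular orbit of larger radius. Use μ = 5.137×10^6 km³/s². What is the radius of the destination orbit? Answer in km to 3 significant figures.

Transfer time t = 22.0 hours = 79200 s, and t = π√(a_t³/μ).
So a_t = (μ t²/π²)^(1/3) = (5.137×10^6 × (79200)² / π²)^(1/3) = 1.4835×10^5 km.
Since a_t = (r₁ + r₂)/2, r₂ = 2a_t − r₁ = 2×1.4835×10^5 − 1.000×10^5 = 1.967×10^5 km.

r₂ = 1.97×10^5 km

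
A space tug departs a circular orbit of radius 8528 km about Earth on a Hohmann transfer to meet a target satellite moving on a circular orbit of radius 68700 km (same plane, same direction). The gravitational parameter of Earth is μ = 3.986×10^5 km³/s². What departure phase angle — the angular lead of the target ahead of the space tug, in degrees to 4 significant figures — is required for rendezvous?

φ = 104.2°

The Hohmann ellipse has a_t = (r₁ + r₂)/2 = 38614 km.
The half-period of the transfer ellipse is t = π√(a_t³/μ) = 37757.08 s.
The target's mean motion on its circular orbit is ω₂ = √(μ/r₂³) = 3.506175×10^-5 rad/s.
Angle swept by the target during transfer: ω₂·t = 1.323829 rad = 75.8498°.
Arrival is 180° from departure on the ellipse, so φ = 180° − 75.8498° = 104.2°.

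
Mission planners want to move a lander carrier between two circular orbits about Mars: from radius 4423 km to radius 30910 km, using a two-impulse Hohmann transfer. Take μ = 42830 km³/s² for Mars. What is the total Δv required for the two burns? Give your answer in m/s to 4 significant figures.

Transfer-ellipse semi-major axis a_t = (r₁ + r₂)/2 = (4423 + 30910)/2 = 17666.5 km.
Circular speed at r₁: v₁ = √(μ/r₁) = √(42830/4423) = 3.112 km/s.
Transfer-orbit speed at r₁ (vis-viva equation): v_p = √[μ(2/r₁ − 1/a_t)] = 4.116 km/s.
First burn Δv₁ = |v_p − v₁| = 1.004 km/s.
Circular speed at r₂: v₂ = √(μ/r₂) = 1.1771 km/s.
Transfer-orbit speed at r₂: v_a = √[μ(2/r₂ − 1/a_t)] = 0.58899 km/s.
Second burn Δv₂ = |v₂ − v_a| = 0.5881 km/s.
Δv = Δv₁ + Δv₂ = 1.004 + 0.5881 = 1.592 km/s.

Δv = 1592 m/s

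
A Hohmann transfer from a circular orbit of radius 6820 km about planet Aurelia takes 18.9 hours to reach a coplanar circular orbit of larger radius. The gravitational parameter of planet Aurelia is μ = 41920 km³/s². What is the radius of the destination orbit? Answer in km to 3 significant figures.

r₂ = 47200 km

Transfer time t = 18.9 hours = 68040 s, and t = π√(a_t³/μ).
So a_t = (μ t²/π²)^(1/3) = (41920 × (68040)² / π²)^(1/3) = 26991 km.
Since a_t = (r₁ + r₂)/2, r₂ = 2a_t − r₁ = 2×26991 − 6820 = 47162 km.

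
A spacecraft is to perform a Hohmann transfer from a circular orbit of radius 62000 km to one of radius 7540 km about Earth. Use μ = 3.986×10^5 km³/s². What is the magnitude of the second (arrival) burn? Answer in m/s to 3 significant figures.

Transfer-ellipse semi-major axis a_t = (r₁ + r₂)/2 = (62000 + 7540)/2 = 34770 km.
On the circular orbit at r = 7540 km, v_c = √(μ/r) = 7.271 km/s.
Vis-viva on the transfer ellipse at r = 7540 km gives v_t = √[μ(2/r − 1/a_t)] = 9.709 km/s.
Δv₂ = |v_t − v_c| = |9.709 − 7.271| = 2.438 km/s.

Δv₂ = 2440 m/s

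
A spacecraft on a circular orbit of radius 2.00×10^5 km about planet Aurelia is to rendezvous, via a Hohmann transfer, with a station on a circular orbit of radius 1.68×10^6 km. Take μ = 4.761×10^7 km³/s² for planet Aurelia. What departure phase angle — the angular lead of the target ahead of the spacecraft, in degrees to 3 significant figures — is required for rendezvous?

Transfer-ellipse semi-major axis a_t = (r₁ + r₂)/2 = (2.000×10^5 + 1.680×10^6)/2 = 9.400×10^5 km.
The half-period of the transfer ellipse is t = π√(a_t³/μ) = 4.149×10^5 s.
The target's mean motion on its circular orbit is ω₂ = √(μ/r₂³) = 3.169×10^-6 rad/s.
Angle swept by the target during transfer: ω₂·t = 1.315 rad = 75.34°.
Arrival is 180° from departure on the ellipse, so φ = 180° − 75.34° = 105°.

φ = 105°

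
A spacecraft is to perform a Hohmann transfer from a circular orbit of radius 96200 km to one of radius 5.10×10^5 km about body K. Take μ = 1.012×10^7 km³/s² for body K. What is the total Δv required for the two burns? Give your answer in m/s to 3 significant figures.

Transfer-ellipse semi-major axis a_t = (r₁ + r₂)/2 = (96200 + 5.100×10^5)/2 = 3.031×10^5 km.
Circular speed at r₁: v₁ = √(μ/r₁) = √(1.012×10^7/96200) = 10.2566 km/s.
On the transfer ellipse at r₁, vis-viva gives v_p = √[μ(2/r₁ − 1/a_t)] = 13.3044 km/s.
First burn Δv₁ = |v_p − v₁| = 3.048 km/s.
At r₂, v₂ = √(μ/r₂) = 4.455 km/s.
Transfer-orbit speed at r₂: v_a = √[μ(2/r₂ − 1/a_t)] = 2.510 km/s.
Second burn Δv₂ = |v₂ − v_a| = 1.945 km/s.
Δv = Δv₁ + Δv₂ = 3.048 + 1.945 = 4.993 km/s.

Δv = 4990 m/s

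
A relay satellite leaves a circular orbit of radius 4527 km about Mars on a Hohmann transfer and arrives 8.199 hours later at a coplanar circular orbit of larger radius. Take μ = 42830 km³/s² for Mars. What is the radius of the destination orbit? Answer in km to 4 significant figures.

r₂ = 26630 km

Transfer time t = 8.199 hours = 29516.4 s, and t = π√(a_t³/μ).
So a_t = (μ t²/π²)^(1/3) = (42830 × (29516.4)² / π²)^(1/3) = 15578 km.
Since a_t = (r₁ + r₂)/2, r₂ = 2a_t − r₁ = 2×15578 − 4527 = 26629 km.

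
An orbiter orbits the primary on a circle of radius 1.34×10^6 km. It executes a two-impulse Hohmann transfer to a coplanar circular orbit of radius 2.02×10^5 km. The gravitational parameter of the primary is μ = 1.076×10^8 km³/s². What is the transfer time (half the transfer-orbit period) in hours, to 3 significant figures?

t = 57.0 hours

Transfer-ellipse semi-major axis a_t = (r₁ + r₂)/2 = (1.340×10^6 + 2.020×10^5)/2 = 7.710×10^5 km.
By Kepler's third law the transfer-orbit period is T = 2π√(a_t³/μ), so t = T/2 = 2.0503×10^5 s.
Converting: 2.0503×10^5 s ÷ 3600 s/hour = 57.0 hours.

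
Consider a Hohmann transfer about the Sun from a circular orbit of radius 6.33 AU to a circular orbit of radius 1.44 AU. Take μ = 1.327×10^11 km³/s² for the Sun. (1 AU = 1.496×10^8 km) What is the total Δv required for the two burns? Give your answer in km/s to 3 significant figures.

Δv = 11.5 km/s

In km: r₁ = 6.33 × 1.496×10^8 = 9.46968×10^8 km; r₂ = 1.44 × 1.496×10^8 = 2.15424×10^8 km.
The Hohmann ellipse has a_t = (r₁ + r₂)/2 = 5.81196×10^8 km.
Circular speed at r₁: v₁ = √(μ/r₁) = √(1.327×10^11/9.46968×10^8) = 11.838 km/s.
On the transfer ellipse at r₁, v² = μ(2/r − 1/a) gives v_a = √[μ(2/r₁ − 1/a_t)] = 7.2070 km/s.
First burn Δv₁ = |v_a − v₁| = 4.631 km/s.
At r₂, v₂ = √(μ/r₂) = 24.81924 km/s.
Transfer-orbit speed at r₂: v_p = √[μ(2/r₂ − 1/a_t)] = 31.68070 km/s.
Second burn Δv₂ = |v₂ − v_p| = 6.861 km/s.
Total Δv = Δv₁ + Δv₂ = 11.49 km/s.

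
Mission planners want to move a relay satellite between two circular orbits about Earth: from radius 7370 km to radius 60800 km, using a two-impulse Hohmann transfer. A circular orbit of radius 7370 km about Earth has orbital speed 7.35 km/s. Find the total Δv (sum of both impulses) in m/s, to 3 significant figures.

From the circular-orbit relation v² = μ/r at r = 7370 km: μ = v²r = (7.35)² × 7370 = 3.98146×10^5 km³/s².
The Hohmann ellipse has a_t = (r₁ + r₂)/2 = 34085 km.
At r₁ the circular-orbit speed is v₁ = √(μ/r₁) = 7.350 km/s.
Transfer-orbit speed at r₁ (v² = μ(2/r − 1/a)): v_p = √[μ(2/r₁ − 1/a_t)] = 9.817 km/s.
First burn Δv₁ = |v_p − v₁| = 2.467 km/s.
At r₂, v₂ = √(μ/r₂) = 2.559 km/s.
Transfer-orbit speed at r₂: v_a = √[μ(2/r₂ − 1/a_t)] = 1.190 km/s.
Second burn Δv₂ = |v₂ − v_a| = 1.369 km/s.
Total Δv = Δv₁ + Δv₂ = 3.836 km/s.

Δv = 3840 m/s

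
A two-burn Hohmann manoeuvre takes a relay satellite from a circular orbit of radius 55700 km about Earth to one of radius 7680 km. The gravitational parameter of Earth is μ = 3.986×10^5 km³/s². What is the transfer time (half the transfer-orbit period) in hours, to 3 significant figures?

The Hohmann ellipse has a_t = (r₁ + r₂)/2 = 31690 km.
Half the transfer-orbit period gives t = π√(a_t³/μ) = 28070 s.
Converting: 28070 s ÷ 3600 s/hour = 7.80 hours.

t = 7.80 hours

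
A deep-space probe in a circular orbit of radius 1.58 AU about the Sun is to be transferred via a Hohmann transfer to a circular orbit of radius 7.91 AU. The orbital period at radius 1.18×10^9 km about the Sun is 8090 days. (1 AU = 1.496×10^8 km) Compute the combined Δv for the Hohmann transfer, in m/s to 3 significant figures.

Δv = 11400 m/s

From Kepler's third law T² = 4π²r³/μ at r = 1.18×10^9 km, T = 8090 days = 8090 × 86400 s = 6.98976×10^8 s: μ = 4π²r³/T² = 1.32764×10^11 km³/s².
In km: r₁ = 1.58 × 1.496×10^8 = 2.36368×10^8 km; r₂ = 7.91 × 1.496×10^8 = 1.183336×10^9 km.
Semi-major axis of the transfer orbit: a_t = (2.36368×10^8 + 1.183336×10^9)/2 = 7.09852×10^8 km.
Circular speed at r₁: v₁ = √(μ/r₁) = √(1.32764×10^11/2.36368×10^8) = 23.70 km/s.
Transfer-orbit speed at r₁ (v² = μ(2/r − 1/a)): v_p = √[μ(2/r₁ − 1/a_t)] = 30.60 km/s.
First burn Δv₁ = |v_p − v₁| = 6.900 km/s.
Circular speed at r₂: v₂ = √(μ/r₂) = 10.592 km/s.
Transfer-orbit speed at r₂: v_a = √[μ(2/r₂ − 1/a_t)] = 6.1122 km/s.
Second burn Δv₂ = |v₂ − v_a| = 4.480 km/s.
Total Δv = Δv₁ + Δv₂ = 11.38 km/s.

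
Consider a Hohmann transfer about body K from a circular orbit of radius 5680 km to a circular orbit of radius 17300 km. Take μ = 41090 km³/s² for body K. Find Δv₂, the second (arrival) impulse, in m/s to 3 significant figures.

Δv₂ = 458 m/s

The Hohmann ellipse has a_t = (r₁ + r₂)/2 = 11490 km.
Circular speed at r = 17300 km: v_c = √(μ/r) = 1.5412 km/s.
Vis-viva on the transfer ellipse at r = 17300 km gives v_t = √[μ(2/r − 1/a_t)] = 1.0836 km/s.
Δv₂ = |v_t − v_c| = |1.0836 − 1.5412| = 0.4576 km/s.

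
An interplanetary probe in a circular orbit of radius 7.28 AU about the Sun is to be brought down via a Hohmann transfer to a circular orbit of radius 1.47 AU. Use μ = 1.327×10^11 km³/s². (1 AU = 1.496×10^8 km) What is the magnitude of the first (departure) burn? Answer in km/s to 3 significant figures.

In km: r₁ = 7.28 × 1.496×10^8 = 1.089088×10^9 km; r₂ = 1.47 × 1.496×10^8 = 2.19912×10^8 km.
Transfer-ellipse semi-major axis a_t = (r₁ + r₂)/2 = (1.089088×10^9 + 2.19912×10^8)/2 = 6.545×10^8 km.
Circular speed at r = 1.089088×10^9 km: v_c = √(μ/r) = 11.038 km/s.
Transfer-orbit speed at the same r (vis-viva, a = a_t): v_t = √[μ(2/r − 1/a_t)] = 6.3984 km/s.
Δv₁ = |v_t − v_c| = |6.3984 − 11.038| = 4.640 km/s.

Δv₁ = 4.64 km/s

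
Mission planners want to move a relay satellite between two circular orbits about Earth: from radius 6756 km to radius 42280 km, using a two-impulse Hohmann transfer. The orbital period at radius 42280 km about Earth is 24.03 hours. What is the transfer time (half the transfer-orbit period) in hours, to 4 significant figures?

From Kepler's third law T² = 4π²r³/μ at r = 42280 km, T = 24.03 hours = 24.03 × 3600 s = 86508 s: μ = 4π²r³/T² = 3.98705×10^5 km³/s².
The Hohmann ellipse has a_t = (r₁ + r₂)/2 = 24518 km.
By Kepler's third law the transfer-orbit period is T = 2π√(a_t³/μ), so t = T/2 = 19100 s.
Converting: 19100 s ÷ 3600 s/hour = 5.306 hours.

t = 5.306 hours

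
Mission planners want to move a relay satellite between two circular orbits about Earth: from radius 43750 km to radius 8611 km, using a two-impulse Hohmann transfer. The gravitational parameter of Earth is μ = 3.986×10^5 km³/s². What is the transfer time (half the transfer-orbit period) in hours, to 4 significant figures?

t = 5.855 hours

Transfer-ellipse semi-major axis a_t = (r₁ + r₂)/2 = (43750 + 8611)/2 = 26180.5 km.
Transfer time t = π√(a_t³/μ) = π√((26180.5)³ / 3.986×10^5) = 21079 s.
Converting: 21079 s ÷ 3600 s/hour = 5.855 hours.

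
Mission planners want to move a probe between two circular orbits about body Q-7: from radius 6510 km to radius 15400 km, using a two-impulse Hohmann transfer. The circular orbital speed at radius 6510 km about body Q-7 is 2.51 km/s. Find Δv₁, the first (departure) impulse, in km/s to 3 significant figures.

Δv₁ = 0.466 km/s

From the circular-orbit relation v² = μ/r at r = 6510 km: μ = v²r = (2.51)² × 6510 = 41013.7 km³/s².
Semi-major axis of the transfer orbit: a_t = (6510 + 15400)/2 = 10955 km.
Circular speed at r = 6510 km: v_c = √(μ/r) = 2.510 km/s.
Vis-viva on the transfer ellipse at r = 6510 km gives v_t = √[μ(2/r − 1/a_t)] = 2.976 km/s.
Δv₁ = |v_t − v_c| = |2.976 − 2.510| = 0.4660 km/s.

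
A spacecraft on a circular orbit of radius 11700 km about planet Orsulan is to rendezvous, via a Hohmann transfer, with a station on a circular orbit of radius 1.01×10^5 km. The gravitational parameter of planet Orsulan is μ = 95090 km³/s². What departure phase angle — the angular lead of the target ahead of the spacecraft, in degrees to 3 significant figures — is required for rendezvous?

φ = 105°

The Hohmann ellipse has a_t = (r₁ + r₂)/2 = 56350 km.
Transfer time t = π√(a_t³/μ) = 1.3628×10^5 s.
The target's mean motion on its circular orbit is ω₂ = √(μ/r₂³) = 9.6069×10^-6 rad/s.
Angle swept by the target during transfer: ω₂·t = 1.3092 rad = 75.01°.
Arrival is 180° from departure on the ellipse, so φ = 180° − 75.01° = 105°.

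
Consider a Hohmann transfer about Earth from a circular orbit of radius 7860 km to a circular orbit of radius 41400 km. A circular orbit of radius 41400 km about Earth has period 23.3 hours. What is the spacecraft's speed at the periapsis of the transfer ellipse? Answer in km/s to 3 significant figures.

From Kepler's third law T² = 4π²r³/μ at r = 41400 km, T = 23.3 hours = 23.3 × 3600 s = 83880 s: μ = 4π²r³/T² = 3.98147×10^5 km³/s².
Semi-major axis of the transfer orbit: a_t = (7860 + 41400)/2 = 24630 km.
At periapsis, r = 7860 km.
Applying v² = μ(2/r − 1/a_t): v = 9.227 km/s.

v = 9.23 km/s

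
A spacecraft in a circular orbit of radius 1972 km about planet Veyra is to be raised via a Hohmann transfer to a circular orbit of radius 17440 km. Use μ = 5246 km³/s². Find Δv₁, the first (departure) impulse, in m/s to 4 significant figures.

The Hohmann ellipse has a_t = (r₁ + r₂)/2 = 9706 km.
On the circular orbit at r = 1972 km, v_c = √(μ/r) = 1.6310 km/s.
Vis-viva on the transfer ellipse at r = 1972 km gives v_t = √[μ(2/r − 1/a_t)] = 2.1863 km/s.
Δv₁ = |v_t − v_c| = |2.1863 − 1.6310| = 0.5553 km/s.

Δv₁ = 555.3 m/s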